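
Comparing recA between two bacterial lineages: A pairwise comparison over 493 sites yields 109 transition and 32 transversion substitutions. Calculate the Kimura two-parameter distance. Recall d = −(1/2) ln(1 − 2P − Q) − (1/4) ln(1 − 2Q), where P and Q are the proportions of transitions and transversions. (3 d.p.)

0.388

P = 109/493 ≈ 0.221095 and Q = 32/493 ≈ 0.064909.
Under the Kimura two-parameter model, d = −½ ln(1 − 2P − Q) − ¼ ln(1 − 2Q).
1 − 2P − Q = 0.492901, giving −½ ln(0.492901) = 0.353723.
1 − 2Q = 0.870182, giving −¼ ln(0.870182) = 0.034763.
d = 0.353723 + 0.034763 = 0.388486.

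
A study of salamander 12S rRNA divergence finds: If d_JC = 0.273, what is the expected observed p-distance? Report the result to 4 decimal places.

p = (3/4)(1 − e^(−4d/3)) = 0.75 × (1 − e^(-0.364)) = 0.75 × (1 − 0.694891) = 0.228832.

0.2288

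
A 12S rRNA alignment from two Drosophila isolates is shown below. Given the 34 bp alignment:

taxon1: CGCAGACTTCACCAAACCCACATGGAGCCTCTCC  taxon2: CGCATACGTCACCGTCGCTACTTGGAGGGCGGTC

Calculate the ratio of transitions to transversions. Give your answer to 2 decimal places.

0.40

Transitions are A↔G and C↔T; transversions are all other mismatches.
Transitions: 4. Transversions: 10.
R = 4/10 = 0.40.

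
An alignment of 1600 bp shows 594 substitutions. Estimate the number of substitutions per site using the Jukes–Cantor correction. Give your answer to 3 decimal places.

p = 594/1600 = 0.37125.
d = −(3/4) ln(1 − 4p/3) = −0.75 ln(1 − 0.495) = −0.75 ln(0.505)
  = −0.75 × (-0.683197) = 0.512398 substitutions/site.

0.512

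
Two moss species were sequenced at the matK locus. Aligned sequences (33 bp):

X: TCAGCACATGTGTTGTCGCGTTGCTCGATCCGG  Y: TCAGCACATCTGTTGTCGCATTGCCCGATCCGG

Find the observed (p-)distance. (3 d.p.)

The sequences differ at 3 of 33 positions (sites 10, 20, 25).
p = 3/33 = 0.090909… ≈ 0.091 (to 3 d.p.).

0.091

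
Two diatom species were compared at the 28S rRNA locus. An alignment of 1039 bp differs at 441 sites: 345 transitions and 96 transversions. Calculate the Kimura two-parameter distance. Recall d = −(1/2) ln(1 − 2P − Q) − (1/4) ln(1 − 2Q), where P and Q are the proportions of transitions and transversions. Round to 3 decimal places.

P = 345/1039 ≈ 0.33205 and Q = 96/1039 ≈ 0.092397.
Under the Kimura two-parameter model, d = −½ ln(1 − 2P − Q) − ¼ ln(1 − 2Q).
1 − 2P − Q = 0.243503, giving −½ ln(0.243503) = 0.706313.
1 − 2Q = 0.815206, giving −¼ ln(0.815206) = 0.051079.
d = 0.706313 + 0.051079 = 0.757392.

0.757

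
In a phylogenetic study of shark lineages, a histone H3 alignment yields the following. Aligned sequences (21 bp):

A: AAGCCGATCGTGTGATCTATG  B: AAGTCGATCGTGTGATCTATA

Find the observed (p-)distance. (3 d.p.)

0.095

The sequences differ at 2 of 21 positions (sites 4, 21).
p = 2/21 = 0.095238… ≈ 0.095 (to 3 d.p.).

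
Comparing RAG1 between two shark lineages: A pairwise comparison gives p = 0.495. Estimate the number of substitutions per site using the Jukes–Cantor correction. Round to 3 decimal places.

0.809

d = −(3/4) ln(1 − 4p/3) = −0.75 ln(1 − 0.66) = −0.75 ln(0.34)
  = −0.75 × (-1.078810) = 0.809108 substitutions/site.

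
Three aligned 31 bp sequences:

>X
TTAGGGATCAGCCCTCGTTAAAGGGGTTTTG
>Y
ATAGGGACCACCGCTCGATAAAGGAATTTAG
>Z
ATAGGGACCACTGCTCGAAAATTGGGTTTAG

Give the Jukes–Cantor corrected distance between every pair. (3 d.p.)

d(X,Y) = 0.316, d(X,Z) = 0.422, d(Y,Z) = 0.224

X–Y: 8/31 sites differ → p ≈ 0.258065, d = −0.75 ln(1 − 0.344087) = 0.316295 ≈ 0.316.
X–Z: 10/31 sites differ → p ≈ 0.322581, d = −0.75 ln(1 − 0.430108) = 0.421731 ≈ 0.422.
Y–Z: 6/31 sites differ → p ≈ 0.193548, d = −0.75 ln(1 − 0.258064) = 0.223869 ≈ 0.224.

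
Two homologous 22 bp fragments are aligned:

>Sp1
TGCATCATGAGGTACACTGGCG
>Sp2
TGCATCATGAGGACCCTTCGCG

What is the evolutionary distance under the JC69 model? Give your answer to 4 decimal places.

The sequences differ at 5 of 22 sites (13, 14, 16, 17, 19), so p = 5/22 ≈ 0.227273.
d = −(3/4) ln(1 − 4p/3) = −0.75 ln(1 − 0.303031) = −0.75 ln(0.696969)
  = −0.75 × (-0.361014) = 0.270761 substitutions/site.

0.2708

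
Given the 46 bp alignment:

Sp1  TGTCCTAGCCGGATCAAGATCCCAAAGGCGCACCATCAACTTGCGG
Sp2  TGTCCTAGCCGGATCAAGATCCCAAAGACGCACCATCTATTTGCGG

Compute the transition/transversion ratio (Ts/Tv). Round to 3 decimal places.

2.000

Transitions are A↔G and C↔T; transversions are all other mismatches.
Transitions: 2. Transversions: 1.
R = 2/1 = 2.000.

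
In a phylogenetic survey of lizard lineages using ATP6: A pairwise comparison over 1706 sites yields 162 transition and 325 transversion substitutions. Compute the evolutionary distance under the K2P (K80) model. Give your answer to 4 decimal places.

P = 162/1706 ≈ 0.094959 and Q = 325/1706 ≈ 0.190504.
Under the Kimura two-parameter model, d = −½ ln(1 − 2P − Q) − ¼ ln(1 − 2Q).
1 − 2P − Q = 0.619578, giving −½ ln(0.619578) = 0.239358.
1 − 2Q = 0.618992, giving −¼ ln(0.618992) = 0.119916.
d = 0.239358 + 0.119916 = 0.359274.

0.3593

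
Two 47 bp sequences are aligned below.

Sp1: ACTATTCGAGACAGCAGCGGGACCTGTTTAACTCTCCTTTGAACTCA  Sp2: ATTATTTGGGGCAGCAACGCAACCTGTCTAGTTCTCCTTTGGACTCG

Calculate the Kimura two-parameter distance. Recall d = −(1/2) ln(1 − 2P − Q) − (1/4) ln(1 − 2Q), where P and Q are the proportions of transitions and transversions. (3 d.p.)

Of 47 sites, 11 differences are transitions and 1 are transversions, so P = 11/47 ≈ 0.234043 and Q = 1/47 ≈ 0.021277.
Under the Kimura two-parameter model, d = −½ ln(1 − 2P − Q) − ¼ ln(1 − 2Q).
1 − 2P − Q = 0.510637, giving −½ ln(0.510637) = 0.336048.
1 − 2Q = 0.957446, giving −¼ ln(0.957446) = 0.010871.
d = 0.336048 + 0.010871 = 0.346919.

0.347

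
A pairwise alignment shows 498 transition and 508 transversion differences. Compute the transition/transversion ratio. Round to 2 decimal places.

0.98

R = 498/508 = 0.980314… ≈ 0.98 (to 2 d.p.).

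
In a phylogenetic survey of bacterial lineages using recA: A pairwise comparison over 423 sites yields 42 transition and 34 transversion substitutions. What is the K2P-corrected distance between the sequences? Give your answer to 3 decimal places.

0.207

P = 42/423 ≈ 0.099291 and Q = 34/423 ≈ 0.080378.
Under the Kimura two-parameter model, d = −½ ln(1 − 2P − Q) − ¼ ln(1 − 2Q).
1 − 2P − Q = 0.72104, giving −½ ln(0.72104) = 0.163530.
1 − 2Q = 0.839244, giving −¼ ln(0.839244) = 0.043813.
d = 0.163530 + 0.043813 = 0.207343.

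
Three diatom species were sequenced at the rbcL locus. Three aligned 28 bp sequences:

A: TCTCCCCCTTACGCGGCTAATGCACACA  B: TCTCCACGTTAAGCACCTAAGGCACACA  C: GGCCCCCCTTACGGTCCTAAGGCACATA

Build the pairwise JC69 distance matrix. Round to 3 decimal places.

A–B: 6/28 sites differ → p ≈ 0.214286, d = −0.75 ln(1 − 0.285715) = 0.252355 ≈ 0.252.
A–C: 8/28 sites differ → p ≈ 0.285714, d = −0.75 ln(1 − 0.380952) = 0.359679 ≈ 0.360.
B–C: 9/28 sites differ → p ≈ 0.321429, d = −0.75 ln(1 − 0.428572) = 0.419713 ≈ 0.420.

d(A,B) = 0.252, d(A,C) = 0.360, d(B,C) = 0.420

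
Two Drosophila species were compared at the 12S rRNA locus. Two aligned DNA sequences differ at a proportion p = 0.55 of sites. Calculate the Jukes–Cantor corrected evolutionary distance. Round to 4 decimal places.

d = −(3/4) ln(1 − 4p/3) = −0.75 ln(1 − 0.733333) = −0.75 ln(0.266667)
  = −0.75 × (-1.321755) = 0.991316 substitutions/site.

0.9913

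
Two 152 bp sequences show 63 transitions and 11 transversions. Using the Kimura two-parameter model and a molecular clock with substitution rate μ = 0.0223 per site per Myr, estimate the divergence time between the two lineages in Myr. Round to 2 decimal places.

P = 63/152 ≈ 0.414474 and Q = 11/152 ≈ 0.072368.
Under the Kimura two-parameter model, d = −½ ln(1 − 2P − Q) − ¼ ln(1 − 2Q).
1 − 2P − Q = 0.098684, giving −½ ln(0.098684) = 1.157916.
1 − 2Q = 0.855264, giving −¼ ln(0.855264) = 0.039086.
d = 1.157916 + 0.039086 = 1.197002.
Under a molecular clock d = 2μt, so t = d/(2μ) = 1.197002 / (2 × 0.0223) = 26.84 Myr.

26.84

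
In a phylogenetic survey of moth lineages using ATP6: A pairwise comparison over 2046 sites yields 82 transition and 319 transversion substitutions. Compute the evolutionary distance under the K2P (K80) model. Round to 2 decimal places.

0.23

P = 82/2046 ≈ 0.040078 and Q = 319/2046 ≈ 0.155914.
Under the Kimura two-parameter model, d = −½ ln(1 − 2P − Q) − ¼ ln(1 − 2Q).
1 − 2P − Q = 0.76393, giving −½ ln(0.76393) = 0.134640.
1 − 2Q = 0.688172, giving −¼ ln(0.688172) = 0.093429.
d = 0.134640 + 0.093429 = 0.228069.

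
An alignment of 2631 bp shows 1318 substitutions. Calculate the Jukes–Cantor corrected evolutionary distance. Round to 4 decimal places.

p = 1318/2631 ≈ 0.50095.
d = −(3/4) ln(1 − 4p/3) = −0.75 ln(1 − 0.667933) = −0.75 ln(0.332067)
  = −0.75 × (-1.102419) = 0.826814 substitutions/site.

0.8268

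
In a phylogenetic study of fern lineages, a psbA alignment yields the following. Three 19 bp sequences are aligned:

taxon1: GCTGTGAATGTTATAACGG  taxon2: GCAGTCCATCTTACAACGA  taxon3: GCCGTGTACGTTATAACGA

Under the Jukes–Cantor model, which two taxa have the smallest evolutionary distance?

taxon1–taxon2: 6/19 differ, p = 0.316, d = 0.410.
taxon1–taxon3: 4/19 differ, p = 0.211, d = 0.247.
taxon2–taxon3: 6/19 differ, p = 0.316, d = 0.410.
The smallest distance is between taxon1 and taxon3.

taxon1 and taxon3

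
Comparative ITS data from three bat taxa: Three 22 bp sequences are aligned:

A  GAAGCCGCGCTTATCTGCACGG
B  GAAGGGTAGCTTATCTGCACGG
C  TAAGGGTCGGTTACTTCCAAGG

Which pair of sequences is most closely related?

A and B

A–B: 4/22 differ, p = 0.182, d = 0.208.
A–C: 9/22 differ, p = 0.409, d = 0.591.
B–C: 7/22 differ, p = 0.318, d = 0.414.
The smallest distance is between A and B.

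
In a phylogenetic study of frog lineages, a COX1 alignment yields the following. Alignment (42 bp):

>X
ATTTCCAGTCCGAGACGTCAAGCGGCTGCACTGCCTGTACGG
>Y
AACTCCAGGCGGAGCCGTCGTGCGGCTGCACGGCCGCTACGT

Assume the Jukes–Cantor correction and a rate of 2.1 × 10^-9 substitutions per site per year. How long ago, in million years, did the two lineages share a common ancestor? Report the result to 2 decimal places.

76.71

The sequences differ at 11 of 42 sites, so p = 11/42 ≈ 0.261905.
d = −(3/4) ln(1 − 4p/3) = −0.75 ln(1 − 0.349207) = −0.75 ln(0.650793)
  = −0.75 × (-0.429564) = 0.322173 substitutions/site.
Under a molecular clock d = 2μt, so t = d/(2μ) = 0.322173 / (2 × 2.1 × 10^-9) = 76.71 million years.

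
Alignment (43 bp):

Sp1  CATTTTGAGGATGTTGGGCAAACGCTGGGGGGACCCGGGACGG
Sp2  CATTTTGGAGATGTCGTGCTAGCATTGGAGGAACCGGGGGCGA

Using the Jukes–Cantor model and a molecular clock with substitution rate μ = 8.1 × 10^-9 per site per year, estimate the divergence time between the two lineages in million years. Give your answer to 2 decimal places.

23.89

The sequences differ at 13 of 43 sites, so p = 13/43 ≈ 0.302326.
d = −(3/4) ln(1 − 4p/3) = −0.75 ln(1 − 0.403101) = −0.75 ln(0.596899)
  = −0.75 × (-0.516007) = 0.387005 substitutions/site.
Under a molecular clock d = 2μt, so t = d/(2μ) = 0.387005 / (2 × 8.1 × 10^-9) = 23.89 million years.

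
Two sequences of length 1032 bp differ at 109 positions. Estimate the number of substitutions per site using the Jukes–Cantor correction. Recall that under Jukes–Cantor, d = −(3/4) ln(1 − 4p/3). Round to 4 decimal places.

0.1138

p = 109/1032 ≈ 0.10562.
d = −(3/4) ln(1 − 4p/3) = −0.75 ln(1 − 0.140827) = −0.75 ln(0.859173)
  = −0.75 × (-0.151785) = 0.113839 substitutions/site.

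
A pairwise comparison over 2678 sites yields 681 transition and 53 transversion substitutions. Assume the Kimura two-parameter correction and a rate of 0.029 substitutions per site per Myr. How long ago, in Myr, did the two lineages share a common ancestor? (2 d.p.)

6.65

P = 681/2678 ≈ 0.254294 and Q = 53/2678 ≈ 0.019791.
Under the Kimura two-parameter model, d = −½ ln(1 − 2P − Q) − ¼ ln(1 − 2Q).
1 − 2P − Q = 0.471621, giving −½ ln(0.471621) = 0.375790.
1 − 2Q = 0.960418, giving −¼ ln(0.960418) = 0.010097.
d = 0.375790 + 0.010097 = 0.385887.
Under a molecular clock d = 2μt, so t = d/(2μ) = 0.385887 / (2 × 0.029) = 6.65 Myr.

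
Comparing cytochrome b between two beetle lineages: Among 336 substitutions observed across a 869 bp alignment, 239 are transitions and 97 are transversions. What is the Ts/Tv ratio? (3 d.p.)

R = 239/97 = 2.463917… ≈ 2.464 (to 3 d.p.).

2.464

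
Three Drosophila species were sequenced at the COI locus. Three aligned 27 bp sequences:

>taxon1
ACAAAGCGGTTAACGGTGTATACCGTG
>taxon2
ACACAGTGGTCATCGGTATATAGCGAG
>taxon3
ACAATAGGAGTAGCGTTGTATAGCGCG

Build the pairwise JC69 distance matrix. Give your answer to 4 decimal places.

taxon1–taxon2: 7/27 sites differ → p ≈ 0.259259, d = −0.75 ln(1 − 0.345679) = 0.318118 ≈ 0.3181.
taxon1–taxon3: 9/27 sites differ → p ≈ 0.333333, d = −0.75 ln(1 − 0.444444) = 0.440839 ≈ 0.4408.
taxon2–taxon3: 11/27 sites differ → p ≈ 0.407407, d = −0.75 ln(1 − 0.543209) = 0.587647 ≈ 0.5876.

d(taxon1,taxon2) = 0.3181, d(taxon1,taxon3) = 0.4408, d(taxon2,taxon3) = 0.5876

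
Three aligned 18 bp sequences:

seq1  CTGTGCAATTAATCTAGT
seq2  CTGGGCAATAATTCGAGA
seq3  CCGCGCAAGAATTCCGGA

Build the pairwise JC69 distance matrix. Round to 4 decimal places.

seq1–seq2: 5/18 sites differ → p ≈ 0.277778, d = −0.75 ln(1 − 0.370371) = 0.346968 ≈ 0.3470.
seq1–seq3: 8/18 sites differ → p ≈ 0.444444, d = −0.75 ln(1 − 0.592592) = 0.673455 ≈ 0.6735.
seq2–seq3: 5/18 sites differ → p ≈ 0.277778, d = −0.75 ln(1 − 0.370371) = 0.346968 ≈ 0.3470.

d(seq1,seq2) = 0.3470, d(seq1,seq3) = 0.6735, d(seq2,seq3) = 0.3470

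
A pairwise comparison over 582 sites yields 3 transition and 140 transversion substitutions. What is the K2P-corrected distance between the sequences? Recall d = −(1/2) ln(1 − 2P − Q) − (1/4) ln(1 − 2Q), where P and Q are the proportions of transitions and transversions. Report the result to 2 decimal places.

P = 3/582 ≈ 0.005155 and Q = 140/582 ≈ 0.24055.
Under the Kimura two-parameter model, d = −½ ln(1 − 2P − Q) − ¼ ln(1 − 2Q).
1 − 2P − Q = 0.74914, giving −½ ln(0.74914) = 0.144415.
1 − 2Q = 0.5189, giving −¼ ln(0.5189) = 0.164011.
d = 0.144415 + 0.164011 = 0.308426.

0.31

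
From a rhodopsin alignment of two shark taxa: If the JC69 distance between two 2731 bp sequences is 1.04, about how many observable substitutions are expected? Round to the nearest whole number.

1536

Invert JC69: p = (3/4)(1 − e^(−4d/3)) = 0.75 × (1 − e^(-1.386667)) = 0.75 × (1 − 0.249907) = 0.562570.
Expected differing sites = pL ≈ 0.562570 × 2731 = 1536.37867 ≈ 1536.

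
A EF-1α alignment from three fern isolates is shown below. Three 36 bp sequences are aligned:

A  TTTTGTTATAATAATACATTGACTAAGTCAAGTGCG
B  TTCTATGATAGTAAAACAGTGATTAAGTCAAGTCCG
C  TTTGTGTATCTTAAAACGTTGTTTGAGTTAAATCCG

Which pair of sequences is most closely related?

A–B: 8/36 differ, p = 0.222, d = 0.264.
A–C: 13/36 differ, p = 0.361, d = 0.493.
B–C: 13/36 differ, p = 0.361, d = 0.493.
The smallest distance is between A and B.

A and B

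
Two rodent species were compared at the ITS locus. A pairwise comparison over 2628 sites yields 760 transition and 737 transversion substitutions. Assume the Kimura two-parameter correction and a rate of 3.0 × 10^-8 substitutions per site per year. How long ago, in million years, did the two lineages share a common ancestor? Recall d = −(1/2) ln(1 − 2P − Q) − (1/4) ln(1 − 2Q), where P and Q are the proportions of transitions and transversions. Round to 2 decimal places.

19.74

P = 760/2628 ≈ 0.289193 and Q = 737/2628 ≈ 0.280441.
Under the Kimura two-parameter model, d = −½ ln(1 − 2P − Q) − ¼ ln(1 − 2Q).
1 − 2P − Q = 0.141173, giving −½ ln(0.141173) = 0.978885.
1 − 2Q = 0.439118, giving −¼ ln(0.439118) = 0.205747.
d = 0.978885 + 0.205747 = 1.184632.
Under a molecular clock d = 2μt, so t = d/(2μ) = 1.184632 / (2 × 3.0 × 10^-8) = 19.74 million years.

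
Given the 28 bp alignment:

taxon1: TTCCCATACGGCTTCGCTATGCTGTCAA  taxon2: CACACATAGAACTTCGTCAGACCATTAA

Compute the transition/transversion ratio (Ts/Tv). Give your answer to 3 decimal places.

2.250

Transitions are A↔G and C↔T; transversions are all other mismatches.
Transitions: 9. Transversions: 4.
R = 9/4 = 2.250.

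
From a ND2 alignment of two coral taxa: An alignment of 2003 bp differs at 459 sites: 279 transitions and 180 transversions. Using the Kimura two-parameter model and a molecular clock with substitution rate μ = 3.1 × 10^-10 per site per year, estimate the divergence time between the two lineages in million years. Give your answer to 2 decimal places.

P = 279/2003 ≈ 0.139291 and Q = 180/2003 ≈ 0.089865.
Under the Kimura two-parameter model, d = −½ ln(1 − 2P − Q) − ¼ ln(1 − 2Q).
1 − 2P − Q = 0.631553, giving −½ ln(0.631553) = 0.229787.
1 − 2Q = 0.82027, giving −¼ ln(0.82027) = 0.049530.
d = 0.229787 + 0.049530 = 0.279317.
Under a molecular clock d = 2μt, so t = d/(2μ) = 0.279317 / (2 × 3.1 × 10^-10) = 450.51 million years.

450.51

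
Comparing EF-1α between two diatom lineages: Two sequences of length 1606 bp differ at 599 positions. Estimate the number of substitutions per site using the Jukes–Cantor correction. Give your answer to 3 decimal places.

p = 599/1606 ≈ 0.372976.
d = −(3/4) ln(1 − 4p/3) = −0.75 ln(1 − 0.497301) = −0.75 ln(0.502699)
  = −0.75 × (-0.687764) = 0.515823 substitutions/site.

0.516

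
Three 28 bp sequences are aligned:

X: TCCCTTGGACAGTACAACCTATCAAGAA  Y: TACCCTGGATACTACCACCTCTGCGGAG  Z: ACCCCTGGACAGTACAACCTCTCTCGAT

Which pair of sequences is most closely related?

X and Z

X–Y: 10/28 differ, p = 0.357, d = 0.485.
X–Z: 6/28 differ, p = 0.214, d = 0.252.
Y–Z: 9/28 differ, p = 0.321, d = 0.420.
The smallest distance is between X and Z.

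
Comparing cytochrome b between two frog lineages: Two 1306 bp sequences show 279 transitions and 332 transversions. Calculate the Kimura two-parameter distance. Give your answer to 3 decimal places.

P = 279/1306 ≈ 0.213629 and Q = 332/1306 ≈ 0.254211.
Under the Kimura two-parameter model, d = −½ ln(1 − 2P − Q) − ¼ ln(1 − 2Q).
1 − 2P − Q = 0.318531, giving −½ ln(0.318531) = 0.572018.
1 − 2Q = 0.491578, giving −¼ ln(0.491578) = 0.177534.
d = 0.572018 + 0.177534 = 0.749552.

0.750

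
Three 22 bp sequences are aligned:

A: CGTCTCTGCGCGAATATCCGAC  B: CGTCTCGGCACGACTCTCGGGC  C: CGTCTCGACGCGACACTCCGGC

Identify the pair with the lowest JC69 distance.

B and C

A–B: 6/22 differ, p = 0.273, d = 0.339.
A–C: 6/22 differ, p = 0.273, d = 0.339.
B–C: 4/22 differ, p = 0.182, d = 0.208.
The smallest distance is between B and C.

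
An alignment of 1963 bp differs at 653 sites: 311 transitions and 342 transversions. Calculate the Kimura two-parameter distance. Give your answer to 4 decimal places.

P = 311/1963 ≈ 0.158431 and Q = 342/1963 ≈ 0.174223.
Under the Kimura two-parameter model, d = −½ ln(1 − 2P − Q) − ¼ ln(1 − 2Q).
1 − 2P − Q = 0.508915, giving −½ ln(0.508915) = 0.337737.
1 − 2Q = 0.651554, giving −¼ ln(0.651554) = 0.107099.
d = 0.337737 + 0.107099 = 0.444836.

0.4448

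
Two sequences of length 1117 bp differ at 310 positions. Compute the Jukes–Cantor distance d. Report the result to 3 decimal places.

p = 310/1117 ≈ 0.277529.
d = −(3/4) ln(1 − 4p/3) = −0.75 ln(1 − 0.370039) = −0.75 ln(0.629961)
  = −0.75 × (-0.462097) = 0.346573 substitutions/site.

0.347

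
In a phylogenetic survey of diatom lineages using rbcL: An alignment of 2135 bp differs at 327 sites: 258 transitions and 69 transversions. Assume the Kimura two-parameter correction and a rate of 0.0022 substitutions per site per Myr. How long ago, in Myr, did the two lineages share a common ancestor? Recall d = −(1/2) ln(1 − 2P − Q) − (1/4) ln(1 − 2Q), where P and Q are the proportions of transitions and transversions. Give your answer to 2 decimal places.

40.18

P = 258/2135 ≈ 0.120843 and Q = 69/2135 ≈ 0.032319.
Under the Kimura two-parameter model, d = −½ ln(1 − 2P − Q) − ¼ ln(1 − 2Q).
1 − 2P − Q = 0.725995, giving −½ ln(0.725995) = 0.160106.
1 − 2Q = 0.935362, giving −¼ ln(0.935362) = 0.016705.
d = 0.160106 + 0.016705 = 0.176811.
Under a molecular clock d = 2μt, so t = d/(2μ) = 0.176811 / (2 × 0.0022) = 40.18 Myr.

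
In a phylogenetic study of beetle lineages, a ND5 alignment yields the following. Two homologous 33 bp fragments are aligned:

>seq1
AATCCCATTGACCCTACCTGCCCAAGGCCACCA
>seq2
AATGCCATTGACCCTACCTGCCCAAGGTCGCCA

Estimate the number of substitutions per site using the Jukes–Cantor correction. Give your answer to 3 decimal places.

0.097

The sequences differ at 3 of 33 sites (4, 28, 30), so p = 3/33 ≈ 0.090909.
d = −(3/4) ln(1 − 4p/3) = −0.75 ln(1 − 0.121212) = −0.75 ln(0.878788)
  = −0.75 × (-0.129212) = 0.096909 substitutions/site.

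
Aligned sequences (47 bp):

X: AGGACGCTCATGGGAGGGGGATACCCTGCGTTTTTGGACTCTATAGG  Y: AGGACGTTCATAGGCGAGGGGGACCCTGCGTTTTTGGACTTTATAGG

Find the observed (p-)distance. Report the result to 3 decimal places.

0.149

The sequences differ at 7 of 47 positions (sites 7, 12, 15, 17, 21, 22, 41).
p = 7/47 = 0.148936… ≈ 0.149 (to 3 d.p.).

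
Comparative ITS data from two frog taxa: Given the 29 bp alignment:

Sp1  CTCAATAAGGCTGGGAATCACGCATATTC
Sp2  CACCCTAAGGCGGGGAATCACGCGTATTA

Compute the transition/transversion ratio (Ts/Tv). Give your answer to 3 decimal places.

0.200

Transitions are A↔G and C↔T; transversions are all other mismatches.
Transitions: 1. Transversions: 5.
R = 1/5 = 0.200.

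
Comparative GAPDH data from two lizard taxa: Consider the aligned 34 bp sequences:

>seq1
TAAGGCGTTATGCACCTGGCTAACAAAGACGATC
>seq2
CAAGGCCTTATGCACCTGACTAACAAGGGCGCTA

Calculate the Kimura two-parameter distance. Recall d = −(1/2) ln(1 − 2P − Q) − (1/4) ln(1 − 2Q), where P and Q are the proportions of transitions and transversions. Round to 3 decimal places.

Of 34 sites, 4 differences are transitions and 3 are transversions, so P = 4/34 ≈ 0.117647 and Q = 3/34 ≈ 0.088235.
Under the Kimura two-parameter model, d = −½ ln(1 − 2P − Q) − ¼ ln(1 − 2Q).
1 − 2P − Q = 0.676471, giving −½ ln(0.676471) = 0.195433.
1 − 2Q = 0.82353, giving −¼ ln(0.82353) = 0.048539.
d = 0.195433 + 0.048539 = 0.243972.

0.244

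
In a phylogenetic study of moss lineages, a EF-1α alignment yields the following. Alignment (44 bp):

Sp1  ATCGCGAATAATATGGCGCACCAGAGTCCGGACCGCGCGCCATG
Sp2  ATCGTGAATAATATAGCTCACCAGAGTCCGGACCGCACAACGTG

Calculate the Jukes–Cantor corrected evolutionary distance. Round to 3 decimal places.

0.179

The sequences differ at 7 of 44 sites (5, 15, 18, 37, 39, 40, 42), so p = 7/44 ≈ 0.159091.
d = −(3/4) ln(1 − 4p/3) = −0.75 ln(1 − 0.212121) = −0.75 ln(0.787879)
  = −0.75 × (-0.238411) = 0.178808 substitutions/site.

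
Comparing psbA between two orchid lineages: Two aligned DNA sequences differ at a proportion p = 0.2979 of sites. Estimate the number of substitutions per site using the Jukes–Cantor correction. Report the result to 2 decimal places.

0.38

d = −(3/4) ln(1 − 4p/3) = −0.75 ln(1 − 0.3972) = −0.75 ln(0.6028)
  = −0.75 × (-0.506170) = 0.379628 substitutions/site.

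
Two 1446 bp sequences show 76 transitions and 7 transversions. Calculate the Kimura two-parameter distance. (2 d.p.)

P = 76/1446 ≈ 0.052559 and Q = 7/1446 ≈ 0.004841.
Under the Kimura two-parameter model, d = −½ ln(1 − 2P − Q) − ¼ ln(1 − 2Q).
1 − 2P − Q = 0.890041, giving −½ ln(0.890041) = 0.058244.
1 − 2Q = 0.990318, giving −¼ ln(0.990318) = 0.002432.
d = 0.058244 + 0.002432 = 0.060676.

0.06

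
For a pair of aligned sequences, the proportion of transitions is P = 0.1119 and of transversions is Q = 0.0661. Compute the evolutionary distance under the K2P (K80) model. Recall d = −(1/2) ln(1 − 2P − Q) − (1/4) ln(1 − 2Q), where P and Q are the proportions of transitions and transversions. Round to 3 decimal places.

0.207

Under the Kimura two-parameter model, d = −½ ln(1 − 2P − Q) − ¼ ln(1 − 2Q).
1 − 2P − Q = 0.7101, giving −½ ln(0.7101) = 0.171175.
1 − 2Q = 0.8678, giving −¼ ln(0.8678) = 0.035449.
d = 0.171175 + 0.035449 = 0.206624.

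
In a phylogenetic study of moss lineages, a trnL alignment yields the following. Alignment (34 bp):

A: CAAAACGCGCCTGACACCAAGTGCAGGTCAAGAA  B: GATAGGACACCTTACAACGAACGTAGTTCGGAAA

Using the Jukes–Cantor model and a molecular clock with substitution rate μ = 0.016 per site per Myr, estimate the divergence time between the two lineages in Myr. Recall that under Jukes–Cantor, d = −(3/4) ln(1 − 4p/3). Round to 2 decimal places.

The sequences differ at 16 of 34 sites, so p = 16/34 ≈ 0.470588.
d = −(3/4) ln(1 − 4p/3) = −0.75 ln(1 − 0.627451) = −0.75 ln(0.372549)
  = −0.75 × (-0.987387) = 0.740540 substitutions/site.
Under a molecular clock d = 2μt, so t = d/(2μ) = 0.740540 / (2 × 0.016) = 23.14 Myr.

23.14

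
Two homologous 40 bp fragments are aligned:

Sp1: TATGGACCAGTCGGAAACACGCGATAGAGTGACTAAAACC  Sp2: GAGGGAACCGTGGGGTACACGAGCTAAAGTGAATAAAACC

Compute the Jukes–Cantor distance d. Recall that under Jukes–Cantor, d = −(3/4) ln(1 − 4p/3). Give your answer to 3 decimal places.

The sequences differ at 11 of 40 sites, so p = 11/40 = 0.275.
d = −(3/4) ln(1 − 4p/3) = −0.75 ln(1 − 0.366667) = −0.75 ln(0.633333)
  = −0.75 × (-0.456759) = 0.342569 substitutions/site.

0.343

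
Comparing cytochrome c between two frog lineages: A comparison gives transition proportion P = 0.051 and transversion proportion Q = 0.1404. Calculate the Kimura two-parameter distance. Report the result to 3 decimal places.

0.221

Under the Kimura two-parameter model, d = −½ ln(1 − 2P − Q) − ¼ ln(1 − 2Q).
1 − 2P − Q = 0.7576, giving −½ ln(0.7576) = 0.138800.
1 − 2Q = 0.7192, giving −¼ ln(0.7192) = 0.082404.
d = 0.138800 + 0.082404 = 0.221204.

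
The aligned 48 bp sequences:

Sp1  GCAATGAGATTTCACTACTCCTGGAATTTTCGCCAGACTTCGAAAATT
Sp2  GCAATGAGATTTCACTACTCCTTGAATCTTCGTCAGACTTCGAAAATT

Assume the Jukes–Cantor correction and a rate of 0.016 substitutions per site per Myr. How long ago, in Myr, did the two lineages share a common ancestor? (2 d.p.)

The sequences differ at 3 of 48 sites (23, 28, 33), so p = 3/48 = 0.0625.
d = −(3/4) ln(1 − 4p/3) = −0.75 ln(1 − 0.083333) = −0.75 ln(0.916667)
  = −0.75 × (-0.087011) = 0.065258 substitutions/site.
Under a molecular clock d = 2μt, so t = d/(2μ) = 0.065258 / (2 × 0.016) = 2.04 Myr.

2.04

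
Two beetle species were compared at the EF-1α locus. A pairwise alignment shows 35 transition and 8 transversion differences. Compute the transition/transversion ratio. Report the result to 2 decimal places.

R = 35/8 = 4.375 ≈ 4.38 (to 2 d.p.).

4.38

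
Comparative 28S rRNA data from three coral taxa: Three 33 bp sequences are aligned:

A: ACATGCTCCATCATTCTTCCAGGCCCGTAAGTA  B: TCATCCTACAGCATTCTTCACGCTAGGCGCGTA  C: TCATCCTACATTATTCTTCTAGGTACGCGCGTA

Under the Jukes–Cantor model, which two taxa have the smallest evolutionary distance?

A–B: 13/33 differ, p = 0.394, d = 0.559.
A–C: 10/33 differ, p = 0.303, d = 0.388.
B–C: 6/33 differ, p = 0.182, d = 0.208.
The smallest distance is between B and C.

B and C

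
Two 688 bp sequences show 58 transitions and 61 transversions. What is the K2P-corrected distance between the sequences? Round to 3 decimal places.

P = 58/688 ≈ 0.084302 and Q = 61/688 ≈ 0.088663.
Under the Kimura two-parameter model, d = −½ ln(1 − 2P − Q) − ¼ ln(1 − 2Q).
1 − 2P − Q = 0.742733, giving −½ ln(0.742733) = 0.148709.
1 − 2Q = 0.822674, giving −¼ ln(0.822674) = 0.048799.
d = 0.148709 + 0.048799 = 0.197508.

0.198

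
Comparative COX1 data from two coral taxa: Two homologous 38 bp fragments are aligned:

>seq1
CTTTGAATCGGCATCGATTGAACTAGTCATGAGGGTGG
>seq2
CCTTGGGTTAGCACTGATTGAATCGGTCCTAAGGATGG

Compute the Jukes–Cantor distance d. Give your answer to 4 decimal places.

The sequences differ at 13 of 38 sites, so p = 13/38 ≈ 0.342105.
d = −(3/4) ln(1 − 4p/3) = −0.75 ln(1 − 0.45614) = −0.75 ln(0.54386)
  = −0.75 × (-0.609063) = 0.456797 substitutions/site.

0.4568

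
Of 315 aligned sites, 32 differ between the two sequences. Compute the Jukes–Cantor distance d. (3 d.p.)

0.109

p = 32/315 ≈ 0.101587.
d = −(3/4) ln(1 − 4p/3) = −0.75 ln(1 − 0.135449) = −0.75 ln(0.864551)
  = −0.75 × (-0.145545) = 0.109159 substitutions/site.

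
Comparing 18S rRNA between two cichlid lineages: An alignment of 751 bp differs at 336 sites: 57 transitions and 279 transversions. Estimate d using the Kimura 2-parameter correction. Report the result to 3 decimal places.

0.710

P = 57/751 ≈ 0.075899 and Q = 279/751 ≈ 0.371505.
Under the Kimura two-parameter model, d = −½ ln(1 − 2P − Q) − ¼ ln(1 − 2Q).
1 − 2P − Q = 0.476697, giving −½ ln(0.476697) = 0.370437.
1 − 2Q = 0.25699, giving −¼ ln(0.25699) = 0.339680.
d = 0.370437 + 0.339680 = 0.710117.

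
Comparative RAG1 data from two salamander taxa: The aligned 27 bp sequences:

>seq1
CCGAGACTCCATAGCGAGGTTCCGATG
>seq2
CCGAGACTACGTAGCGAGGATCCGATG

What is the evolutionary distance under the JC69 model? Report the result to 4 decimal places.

0.1203

The sequences differ at 3 of 27 sites (9, 11, 20), so p = 3/27 ≈ 0.111111.
d = −(3/4) ln(1 − 4p/3) = −0.75 ln(1 − 0.148148) = −0.75 ln(0.851852)
  = −0.75 × (-0.160342) = 0.120257 substitutions/site.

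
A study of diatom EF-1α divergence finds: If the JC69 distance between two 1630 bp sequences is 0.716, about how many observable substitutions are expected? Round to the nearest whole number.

Invert JC69: p = (3/4)(1 − e^(−4d/3)) = 0.75 × (1 − e^(-0.954667)) = 0.75 × (1 − 0.384940) = 0.461295.
Expected differing sites = pL ≈ 0.461295 × 1630 = 751.91085 ≈ 752.

752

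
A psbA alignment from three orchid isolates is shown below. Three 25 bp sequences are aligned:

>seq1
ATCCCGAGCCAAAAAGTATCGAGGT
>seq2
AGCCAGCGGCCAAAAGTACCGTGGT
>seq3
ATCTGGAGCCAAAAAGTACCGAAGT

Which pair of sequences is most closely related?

seq1 and seq3

seq1–seq2: 7/25 differ, p = 0.280, d = 0.351.
seq1–seq3: 4/25 differ, p = 0.160, d = 0.180.
seq2–seq3: 8/25 differ, p = 0.320, d = 0.417.
The smallest distance is between seq1 and seq3.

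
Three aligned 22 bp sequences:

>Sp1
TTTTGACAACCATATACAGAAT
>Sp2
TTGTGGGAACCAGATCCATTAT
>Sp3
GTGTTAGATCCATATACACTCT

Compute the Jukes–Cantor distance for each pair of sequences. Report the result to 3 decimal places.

Sp1–Sp2: 7/22 sites differ → p ≈ 0.318182, d = −0.75 ln(1 − 0.424243) = 0.414052 ≈ 0.414.
Sp1–Sp3: 8/22 sites differ → p ≈ 0.363636, d = −0.75 ln(1 − 0.484848) = 0.497470 ≈ 0.497.
Sp2–Sp3: 8/22 sites differ → p ≈ 0.363636, d = −0.75 ln(1 − 0.484848) = 0.497470 ≈ 0.497.

d(Sp1,Sp2) = 0.414, d(Sp1,Sp3) = 0.497, d(Sp2,Sp3) = 0.497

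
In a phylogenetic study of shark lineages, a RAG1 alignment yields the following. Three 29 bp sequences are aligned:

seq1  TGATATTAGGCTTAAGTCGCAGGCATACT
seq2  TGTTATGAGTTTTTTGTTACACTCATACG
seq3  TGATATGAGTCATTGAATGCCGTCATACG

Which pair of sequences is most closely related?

seq2 and seq3

seq1–seq2: 11/29 differ, p = 0.379, d = 0.529.
seq1–seq3: 11/29 differ, p = 0.379, d = 0.529.
seq2–seq3: 9/29 differ, p = 0.310, d = 0.401.
The smallest distance is between seq2 and seq3.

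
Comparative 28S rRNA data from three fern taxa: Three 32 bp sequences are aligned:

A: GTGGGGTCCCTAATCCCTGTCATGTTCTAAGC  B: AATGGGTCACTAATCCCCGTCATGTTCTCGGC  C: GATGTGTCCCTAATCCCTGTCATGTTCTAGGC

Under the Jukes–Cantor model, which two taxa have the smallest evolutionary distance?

A–B: 7/32 differ, p = 0.219, d = 0.259.
A–C: 4/32 differ, p = 0.125, d = 0.137.
B–C: 5/32 differ, p = 0.156, d = 0.175.
The smallest distance is between A and C.

A and C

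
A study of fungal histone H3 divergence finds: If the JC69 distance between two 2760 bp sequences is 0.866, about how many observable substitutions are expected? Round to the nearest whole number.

Invert JC69: p = (3/4)(1 − e^(−4d/3)) = 0.75 × (1 − e^(-1.154667)) = 0.75 × (1 − 0.315162) = 0.513629.
Expected differing sites = pL ≈ 0.513629 × 2760 = 1417.61604 ≈ 1418.

1418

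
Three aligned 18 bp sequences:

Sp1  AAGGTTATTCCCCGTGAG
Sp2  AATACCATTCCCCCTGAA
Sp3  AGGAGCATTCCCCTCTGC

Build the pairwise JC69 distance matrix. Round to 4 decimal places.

Sp1–Sp2: 6/18 sites differ → p ≈ 0.333333, d = −0.75 ln(1 − 0.444444) = 0.440839 ≈ 0.4408.
Sp1–Sp3: 9/18 sites differ → p = 0.5, d = −0.75 ln(1 − 0.666667) = 0.823960 ≈ 0.8240.
Sp2–Sp3: 8/18 sites differ → p ≈ 0.444444, d = −0.75 ln(1 − 0.592592) = 0.673455 ≈ 0.6735.

d(Sp1,Sp2) = 0.4408, d(Sp1,Sp3) = 0.8240, d(Sp2,Sp3) = 0.6735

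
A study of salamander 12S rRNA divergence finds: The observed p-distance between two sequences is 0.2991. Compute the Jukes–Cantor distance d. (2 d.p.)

0.38

d = −(3/4) ln(1 − 4p/3) = −0.75 ln(1 − 0.3988) = −0.75 ln(0.6012)
  = −0.75 × (-0.508828) = 0.381621 substitutions/site.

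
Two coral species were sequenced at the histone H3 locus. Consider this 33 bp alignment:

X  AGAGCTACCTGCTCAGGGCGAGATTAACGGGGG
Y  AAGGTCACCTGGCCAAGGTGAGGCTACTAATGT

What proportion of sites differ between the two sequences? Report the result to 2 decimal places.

The sequences differ at 16 of 33 positions.
p = 16/33 = 0.484848… ≈ 0.48 (to 2 d.p.).

0.48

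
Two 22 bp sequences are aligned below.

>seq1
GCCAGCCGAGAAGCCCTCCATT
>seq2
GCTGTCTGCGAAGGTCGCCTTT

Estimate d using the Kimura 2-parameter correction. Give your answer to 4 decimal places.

Of 22 sites, 4 differences are transitions and 5 are transversions, so P = 4/22 ≈ 0.181818 and Q = 5/22 ≈ 0.227273.
Under the Kimura two-parameter model, d = −½ ln(1 − 2P − Q) − ¼ ln(1 − 2Q).
1 − 2P − Q = 0.409091, giving −½ ln(0.409091) = 0.446909.
1 − 2Q = 0.545454, giving −¼ ln(0.545454) = 0.151534.
d = 0.446909 + 0.151534 = 0.598443.

0.5984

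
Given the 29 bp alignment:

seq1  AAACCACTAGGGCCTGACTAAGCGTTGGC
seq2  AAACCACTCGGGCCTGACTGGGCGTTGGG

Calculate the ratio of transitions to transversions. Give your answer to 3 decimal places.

1.000

Transitions are A↔G and C↔T; transversions are all other mismatches.
Transitions: 2. Transversions: 2.
R = 2/2 = 1.000.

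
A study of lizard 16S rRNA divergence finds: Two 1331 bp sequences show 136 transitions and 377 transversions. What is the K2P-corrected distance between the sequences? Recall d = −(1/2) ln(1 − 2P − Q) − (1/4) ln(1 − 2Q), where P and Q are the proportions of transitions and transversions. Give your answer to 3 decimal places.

0.543

P = 136/1331 ≈ 0.102179 and Q = 377/1331 ≈ 0.283246.
Under the Kimura two-parameter model, d = −½ ln(1 − 2P − Q) − ¼ ln(1 − 2Q).
1 − 2P − Q = 0.512396, giving −½ ln(0.512396) = 0.334329.
1 − 2Q = 0.433508, giving −¼ ln(0.433508) = 0.208961.
d = 0.334329 + 0.208961 = 0.543290.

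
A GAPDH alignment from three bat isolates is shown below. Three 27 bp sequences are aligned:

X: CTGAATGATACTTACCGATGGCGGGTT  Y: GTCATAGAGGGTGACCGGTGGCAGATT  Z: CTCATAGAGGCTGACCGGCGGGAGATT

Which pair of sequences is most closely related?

X–Y: 11/27 differ, p = 0.407, d = 0.588.
X–Z: 11/27 differ, p = 0.407, d = 0.588.
Y–Z: 4/27 differ, p = 0.148, d = 0.165.
The smallest distance is between Y and Z.

Y and Z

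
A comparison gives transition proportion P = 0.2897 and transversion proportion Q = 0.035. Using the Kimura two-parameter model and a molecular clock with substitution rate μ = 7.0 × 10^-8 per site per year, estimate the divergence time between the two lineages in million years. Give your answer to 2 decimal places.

Under the Kimura two-parameter model, d = −½ ln(1 − 2P − Q) − ¼ ln(1 − 2Q).
1 − 2P − Q = 0.3856, giving −½ ln(0.3856) = 0.476477.
1 − 2Q = 0.93, giving −¼ ln(0.93) = 0.018143.
d = 0.476477 + 0.018143 = 0.494620.
Under a molecular clock d = 2μt, so t = d/(2μ) = 0.494620 / (2 × 7.0 × 10^-8) = 3.53 million years.

3.53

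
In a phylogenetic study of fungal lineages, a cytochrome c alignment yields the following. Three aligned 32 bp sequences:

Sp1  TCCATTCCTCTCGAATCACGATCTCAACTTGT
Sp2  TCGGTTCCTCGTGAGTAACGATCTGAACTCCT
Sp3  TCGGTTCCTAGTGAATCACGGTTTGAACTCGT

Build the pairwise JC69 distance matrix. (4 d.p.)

d(Sp1,Sp2) = 0.3525, d(Sp1,Sp3) = 0.3525, d(Sp2,Sp3) = 0.2158

Sp1–Sp2: 9/32 sites differ → p = 0.28125, d = −0.75 ln(1 − 0.375) = 0.352503 ≈ 0.3525.
Sp1–Sp3: 9/32 sites differ → p = 0.28125, d = −0.75 ln(1 − 0.375) = 0.352503 ≈ 0.3525.
Sp2–Sp3: 6/32 sites differ → p = 0.1875, d = −0.75 ln(1 − 0.25) = 0.215762 ≈ 0.2158.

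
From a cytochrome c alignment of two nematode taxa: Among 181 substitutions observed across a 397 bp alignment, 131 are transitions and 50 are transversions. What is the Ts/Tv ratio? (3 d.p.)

R = 131/50 = 2.620.

2.620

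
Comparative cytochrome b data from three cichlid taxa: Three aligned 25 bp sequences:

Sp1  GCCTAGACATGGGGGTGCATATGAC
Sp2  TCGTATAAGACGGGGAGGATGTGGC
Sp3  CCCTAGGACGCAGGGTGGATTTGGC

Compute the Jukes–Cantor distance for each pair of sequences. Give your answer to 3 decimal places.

d(Sp1,Sp2) = 0.663, d(Sp1,Sp3) = 0.572, d(Sp2,Sp3) = 0.490

Sp1–Sp2: 11/25 sites differ → p = 0.44, d = −0.75 ln(1 − 0.586667) = 0.662626 ≈ 0.663.
Sp1–Sp3: 10/25 sites differ → p = 0.4, d = −0.75 ln(1 − 0.533333) = 0.571605 ≈ 0.572.
Sp2–Sp3: 9/25 sites differ → p = 0.36, d = −0.75 ln(1 − 0.48) = 0.490445 ≈ 0.490.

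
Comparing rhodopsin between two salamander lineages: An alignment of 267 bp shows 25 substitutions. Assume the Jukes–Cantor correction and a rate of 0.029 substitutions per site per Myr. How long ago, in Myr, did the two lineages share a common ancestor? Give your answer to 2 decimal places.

1.72

p = 25/267 ≈ 0.093633.
d = −(3/4) ln(1 − 4p/3) = −0.75 ln(1 − 0.124844) = −0.75 ln(0.875156)
  = −0.75 × (-0.133353) = 0.100015 substitutions/site.
Under a molecular clock d = 2μt, so t = d/(2μ) = 0.100015 / (2 × 0.029) = 1.72 Myr.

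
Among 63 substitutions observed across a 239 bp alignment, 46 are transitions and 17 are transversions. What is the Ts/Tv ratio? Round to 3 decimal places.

2.706

R = 46/17 = 2.705882… ≈ 2.706 (to 3 d.p.).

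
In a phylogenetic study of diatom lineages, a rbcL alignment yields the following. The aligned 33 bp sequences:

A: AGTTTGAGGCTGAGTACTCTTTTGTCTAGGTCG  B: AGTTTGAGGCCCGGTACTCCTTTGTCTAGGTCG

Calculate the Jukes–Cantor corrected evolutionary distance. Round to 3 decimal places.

0.132

The sequences differ at 4 of 33 sites (11, 12, 13, 20), so p = 4/33 ≈ 0.121212.
d = −(3/4) ln(1 − 4p/3) = −0.75 ln(1 − 0.161616) = −0.75 ln(0.838384)
  = −0.75 × (-0.176279) = 0.132209 substitutions/site.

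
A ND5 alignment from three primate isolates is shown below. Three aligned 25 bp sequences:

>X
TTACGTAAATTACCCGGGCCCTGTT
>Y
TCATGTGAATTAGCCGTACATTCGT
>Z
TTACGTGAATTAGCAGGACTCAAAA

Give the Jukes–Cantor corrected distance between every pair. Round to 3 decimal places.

d(X,Y) = 0.572, d(X,Z) = 0.490, d(Y,Z) = 0.572

X–Y: 10/25 sites differ → p = 0.4, d = −0.75 ln(1 − 0.533333) = 0.571605 ≈ 0.572.
X–Z: 9/25 sites differ → p = 0.36, d = −0.75 ln(1 − 0.48) = 0.490445 ≈ 0.490.
Y–Z: 10/25 sites differ → p = 0.4, d = −0.75 ln(1 − 0.533333) = 0.571605 ≈ 0.572.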